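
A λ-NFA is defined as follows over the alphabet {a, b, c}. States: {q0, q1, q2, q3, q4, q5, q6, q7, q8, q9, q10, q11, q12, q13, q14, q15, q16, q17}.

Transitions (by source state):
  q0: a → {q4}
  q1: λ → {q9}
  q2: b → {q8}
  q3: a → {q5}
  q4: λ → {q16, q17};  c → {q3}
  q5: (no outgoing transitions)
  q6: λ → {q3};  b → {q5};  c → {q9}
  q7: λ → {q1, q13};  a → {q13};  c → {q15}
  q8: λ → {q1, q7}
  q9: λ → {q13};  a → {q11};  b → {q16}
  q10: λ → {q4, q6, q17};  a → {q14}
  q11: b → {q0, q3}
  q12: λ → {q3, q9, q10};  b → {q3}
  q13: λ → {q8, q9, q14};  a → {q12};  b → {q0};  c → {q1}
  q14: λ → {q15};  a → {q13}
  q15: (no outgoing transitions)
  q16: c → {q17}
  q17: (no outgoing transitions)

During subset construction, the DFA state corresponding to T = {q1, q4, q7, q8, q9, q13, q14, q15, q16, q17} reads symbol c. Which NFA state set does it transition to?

{q1, q3, q7, q8, q9, q13, q14, q15, q17}

q4 on c → {q3}.
q7 on c → {q15}.
q13 on c → {q1}.
q16 on c → {q17}.
No c-transition from q1, q8, q9, q14, q15, q17.
Union after reading c: {q1, q3, q15, q17}.
Now take the λ-closure:
From q1 via λ: add q9.
From q9 via λ: add q13.
From q13 via λ: add q8, q14.
From q8 via λ: add q7.
No new states can be added; the closed set is {q1, q3, q7, q8, q9, q13, q14, q15, q17}.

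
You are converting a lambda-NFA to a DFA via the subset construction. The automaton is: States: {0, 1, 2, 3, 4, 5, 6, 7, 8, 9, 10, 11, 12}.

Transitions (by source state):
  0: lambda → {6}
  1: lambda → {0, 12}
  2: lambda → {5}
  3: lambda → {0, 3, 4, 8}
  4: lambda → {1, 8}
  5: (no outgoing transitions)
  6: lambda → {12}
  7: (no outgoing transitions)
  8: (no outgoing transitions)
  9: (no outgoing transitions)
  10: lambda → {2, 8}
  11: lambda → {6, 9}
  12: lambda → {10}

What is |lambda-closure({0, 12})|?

Start with {0, 12}.
From 0 via lambda: add 6.
From 12 via lambda: add 10.
From 10 via lambda: add 2, 8.
From 2 via lambda: add 5.
lambda-closure = {0, 2, 5, 6, 8, 10, 12}, which has 7 states.

7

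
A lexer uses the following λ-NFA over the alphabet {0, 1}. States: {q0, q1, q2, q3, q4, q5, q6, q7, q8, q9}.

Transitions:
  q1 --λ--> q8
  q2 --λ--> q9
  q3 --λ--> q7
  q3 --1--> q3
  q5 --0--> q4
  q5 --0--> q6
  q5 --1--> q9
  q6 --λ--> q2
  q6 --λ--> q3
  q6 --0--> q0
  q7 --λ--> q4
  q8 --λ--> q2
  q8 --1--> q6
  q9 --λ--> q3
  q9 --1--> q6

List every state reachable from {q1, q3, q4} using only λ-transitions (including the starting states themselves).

{q1, q2, q3, q4, q7, q8, q9}

Start with {q1, q3, q4}.
From q1 via λ: add q8.
From q3 via λ: add q7.
From q8 via λ: add q2.
From q2 via λ: add q9.
No new states can be added; the closed set is {q1, q2, q3, q4, q7, q8, q9}.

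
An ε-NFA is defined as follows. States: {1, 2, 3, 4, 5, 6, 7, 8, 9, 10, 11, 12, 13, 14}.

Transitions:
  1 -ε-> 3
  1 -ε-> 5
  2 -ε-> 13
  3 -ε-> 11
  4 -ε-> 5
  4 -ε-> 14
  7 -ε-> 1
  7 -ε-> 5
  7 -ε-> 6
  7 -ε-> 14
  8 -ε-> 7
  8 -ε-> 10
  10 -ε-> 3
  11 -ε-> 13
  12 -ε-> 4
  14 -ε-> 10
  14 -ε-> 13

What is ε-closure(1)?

{1, 3, 5, 11, 13}

Start with {1}.
From 1 via ε: add 3, 5.
From 3 via ε: add 11.
From 11 via ε: add 13.
No new states can be added; the closed set is {1, 3, 5, 11, 13}.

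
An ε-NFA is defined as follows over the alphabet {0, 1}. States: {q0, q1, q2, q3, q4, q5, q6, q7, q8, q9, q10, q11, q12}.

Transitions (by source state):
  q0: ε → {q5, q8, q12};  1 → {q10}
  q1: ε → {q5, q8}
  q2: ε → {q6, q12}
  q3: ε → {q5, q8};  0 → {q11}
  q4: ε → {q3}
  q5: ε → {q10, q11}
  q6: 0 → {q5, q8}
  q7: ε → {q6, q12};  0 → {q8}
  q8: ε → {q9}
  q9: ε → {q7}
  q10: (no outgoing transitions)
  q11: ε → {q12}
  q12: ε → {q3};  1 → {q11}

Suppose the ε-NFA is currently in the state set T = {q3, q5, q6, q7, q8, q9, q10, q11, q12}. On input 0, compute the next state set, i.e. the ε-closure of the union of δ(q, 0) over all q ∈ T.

{q3, q5, q6, q7, q8, q9, q10, q11, q12}

q3 on 0 → {q11}.
q6 on 0 → {q5, q8}.
q7 on 0 → {q8}.
No 0-transition from q5, q8, q9, q10, q11, q12.
Union after reading 0: {q5, q8, q11}.
Now take the ε-closure:
From q5 via ε: add q10.
From q8 via ε: add q9.
From q11 via ε: add q12.
From q9 via ε: add q7.
From q12 via ε: add q3.
From q7 via ε: add q6.
No new states can be added; the closed set is {q3, q5, q6, q7, q8, q9, q10, q11, q12}.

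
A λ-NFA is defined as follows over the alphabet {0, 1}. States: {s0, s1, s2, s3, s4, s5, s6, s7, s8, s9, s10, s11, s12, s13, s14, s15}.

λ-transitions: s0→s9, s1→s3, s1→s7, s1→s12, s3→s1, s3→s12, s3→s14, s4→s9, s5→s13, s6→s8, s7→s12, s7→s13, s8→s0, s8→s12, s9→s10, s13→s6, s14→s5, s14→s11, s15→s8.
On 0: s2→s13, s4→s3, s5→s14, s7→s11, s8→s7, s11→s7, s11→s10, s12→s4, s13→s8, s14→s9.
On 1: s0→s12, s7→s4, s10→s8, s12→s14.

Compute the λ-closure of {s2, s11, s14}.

{s0, s2, s5, s6, s8, s9, s10, s11, s12, s13, s14}

Start with {s2, s11, s14}.
From s14 via λ: add s5.
From s5 via λ: add s13.
From s13 via λ: add s6.
From s6 via λ: add s8.
From s8 via λ: add s0, s12.
From s0 via λ: add s9.
From s9 via λ: add s10.
No new states can be added; the closed set is {s0, s2, s5, s6, s8, s9, s10, s11, s12, s13, s14}.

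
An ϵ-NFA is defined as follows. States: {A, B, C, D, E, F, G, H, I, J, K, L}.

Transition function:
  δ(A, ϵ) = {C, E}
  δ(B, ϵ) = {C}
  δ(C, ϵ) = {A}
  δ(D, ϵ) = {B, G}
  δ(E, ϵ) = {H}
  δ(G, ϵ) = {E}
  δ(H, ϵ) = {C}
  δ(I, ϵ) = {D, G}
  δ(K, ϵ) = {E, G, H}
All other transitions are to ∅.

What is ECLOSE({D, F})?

Start with {D, F}.
From D via ϵ: add B, G.
From B via ϵ: add C.
From G via ϵ: add E.
From C via ϵ: add A.
From E via ϵ: add H.
No new states can be added; the closed set is {A, B, C, D, E, F, G, H}.

{A, B, C, D, E, F, G, H}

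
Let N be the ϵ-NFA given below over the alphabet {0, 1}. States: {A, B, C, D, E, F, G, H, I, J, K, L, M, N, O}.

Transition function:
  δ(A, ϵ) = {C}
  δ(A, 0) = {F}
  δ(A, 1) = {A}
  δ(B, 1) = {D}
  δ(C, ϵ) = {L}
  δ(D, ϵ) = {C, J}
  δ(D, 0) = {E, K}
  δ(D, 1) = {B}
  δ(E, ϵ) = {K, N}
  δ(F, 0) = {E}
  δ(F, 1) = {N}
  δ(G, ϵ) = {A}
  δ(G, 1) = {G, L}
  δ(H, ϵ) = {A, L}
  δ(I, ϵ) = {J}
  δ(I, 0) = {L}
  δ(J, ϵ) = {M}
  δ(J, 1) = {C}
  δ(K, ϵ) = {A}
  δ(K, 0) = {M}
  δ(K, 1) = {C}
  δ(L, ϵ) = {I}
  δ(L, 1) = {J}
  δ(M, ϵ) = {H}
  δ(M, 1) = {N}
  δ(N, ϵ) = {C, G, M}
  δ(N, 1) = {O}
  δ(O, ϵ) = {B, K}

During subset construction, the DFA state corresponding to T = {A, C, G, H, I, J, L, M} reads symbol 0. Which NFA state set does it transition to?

{A, C, F, H, I, J, L, M}

A on 0 → {F}.
I on 0 → {L}.
No 0-transition from C, G, H, J, L, M.
Union after reading 0: {F, L}.
Now take the ϵ-closure:
From L via ϵ: add I.
From I via ϵ: add J.
From J via ϵ: add M.
From M via ϵ: add H.
From H via ϵ: add A.
From A via ϵ: add C.
No new states can be added; the closed set is {A, C, F, H, I, J, L, M}.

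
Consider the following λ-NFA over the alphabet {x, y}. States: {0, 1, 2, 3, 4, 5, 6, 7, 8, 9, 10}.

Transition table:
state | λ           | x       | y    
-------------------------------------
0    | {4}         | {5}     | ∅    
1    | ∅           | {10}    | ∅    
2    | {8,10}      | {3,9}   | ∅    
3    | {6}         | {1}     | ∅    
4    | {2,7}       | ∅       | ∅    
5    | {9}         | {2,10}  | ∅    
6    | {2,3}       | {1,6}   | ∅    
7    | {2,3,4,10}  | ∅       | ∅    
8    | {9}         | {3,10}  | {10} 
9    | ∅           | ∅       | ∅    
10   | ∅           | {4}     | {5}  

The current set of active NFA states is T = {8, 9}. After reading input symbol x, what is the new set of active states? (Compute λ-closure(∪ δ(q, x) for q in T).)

8 on x → {3, 10}.
No x-transition from 9.
Union after reading x: {3, 10}.
Now take the λ-closure:
From 3 via λ: add 6.
From 6 via λ: add 2.
From 2 via λ: add 8.
From 8 via λ: add 9.
No new states can be added; the closed set is {2, 3, 6, 8, 9, 10}.

{2, 3, 6, 8, 9, 10}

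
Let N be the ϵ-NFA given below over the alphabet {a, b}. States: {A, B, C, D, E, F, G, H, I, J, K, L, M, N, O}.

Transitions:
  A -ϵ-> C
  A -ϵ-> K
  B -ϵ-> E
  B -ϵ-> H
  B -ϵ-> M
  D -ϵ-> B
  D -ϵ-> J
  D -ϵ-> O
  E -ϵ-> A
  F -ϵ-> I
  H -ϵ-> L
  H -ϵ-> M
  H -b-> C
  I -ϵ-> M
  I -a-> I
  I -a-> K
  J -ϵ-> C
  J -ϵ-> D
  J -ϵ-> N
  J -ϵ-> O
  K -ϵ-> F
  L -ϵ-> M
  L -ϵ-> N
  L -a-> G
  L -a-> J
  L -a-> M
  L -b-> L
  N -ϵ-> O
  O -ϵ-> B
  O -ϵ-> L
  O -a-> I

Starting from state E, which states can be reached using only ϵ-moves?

Start with {E}.
From E via ϵ: add A.
From A via ϵ: add C, K.
From K via ϵ: add F.
From F via ϵ: add I.
From I via ϵ: add M.
No new states can be added; the closed set is {A, C, E, F, I, K, M}.

{A, C, E, F, I, K, M}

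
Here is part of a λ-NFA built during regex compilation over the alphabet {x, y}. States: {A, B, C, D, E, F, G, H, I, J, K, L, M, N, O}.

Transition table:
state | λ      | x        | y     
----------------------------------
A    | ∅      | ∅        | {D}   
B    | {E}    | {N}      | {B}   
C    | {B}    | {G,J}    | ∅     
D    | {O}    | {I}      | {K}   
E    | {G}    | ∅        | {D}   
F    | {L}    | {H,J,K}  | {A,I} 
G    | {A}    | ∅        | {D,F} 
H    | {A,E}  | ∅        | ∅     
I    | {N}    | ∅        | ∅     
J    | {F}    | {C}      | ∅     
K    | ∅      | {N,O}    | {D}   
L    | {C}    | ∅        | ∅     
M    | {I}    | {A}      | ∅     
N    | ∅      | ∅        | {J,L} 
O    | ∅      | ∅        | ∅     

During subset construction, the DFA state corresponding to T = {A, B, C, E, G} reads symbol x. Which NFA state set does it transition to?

{A, B, C, E, F, G, J, L, N}

B on x → {N}.
C on x → {G, J}.
No x-transition from A, E, G.
Union after reading x: {G, J, N}.
Now take the λ-closure:
From G via λ: add A.
From J via λ: add F.
From F via λ: add L.
From L via λ: add C.
From C via λ: add B.
From B via λ: add E.
No new states can be added; the closed set is {A, B, C, E, F, G, J, L, N}.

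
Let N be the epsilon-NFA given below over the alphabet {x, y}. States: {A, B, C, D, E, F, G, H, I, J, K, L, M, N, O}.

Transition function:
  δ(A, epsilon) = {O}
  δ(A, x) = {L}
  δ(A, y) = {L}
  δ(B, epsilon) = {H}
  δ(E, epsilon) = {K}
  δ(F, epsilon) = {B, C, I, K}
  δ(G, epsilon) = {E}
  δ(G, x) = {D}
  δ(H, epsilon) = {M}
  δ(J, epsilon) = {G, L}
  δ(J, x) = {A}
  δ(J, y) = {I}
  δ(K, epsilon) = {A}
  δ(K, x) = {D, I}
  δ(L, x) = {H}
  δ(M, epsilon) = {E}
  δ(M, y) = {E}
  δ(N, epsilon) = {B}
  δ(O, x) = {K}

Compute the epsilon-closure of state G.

Start with {G}.
From G via epsilon: add E.
From E via epsilon: add K.
From K via epsilon: add A.
From A via epsilon: add O.
No new states can be added; the closed set is {A, E, G, K, O}.

{A, E, G, K, O}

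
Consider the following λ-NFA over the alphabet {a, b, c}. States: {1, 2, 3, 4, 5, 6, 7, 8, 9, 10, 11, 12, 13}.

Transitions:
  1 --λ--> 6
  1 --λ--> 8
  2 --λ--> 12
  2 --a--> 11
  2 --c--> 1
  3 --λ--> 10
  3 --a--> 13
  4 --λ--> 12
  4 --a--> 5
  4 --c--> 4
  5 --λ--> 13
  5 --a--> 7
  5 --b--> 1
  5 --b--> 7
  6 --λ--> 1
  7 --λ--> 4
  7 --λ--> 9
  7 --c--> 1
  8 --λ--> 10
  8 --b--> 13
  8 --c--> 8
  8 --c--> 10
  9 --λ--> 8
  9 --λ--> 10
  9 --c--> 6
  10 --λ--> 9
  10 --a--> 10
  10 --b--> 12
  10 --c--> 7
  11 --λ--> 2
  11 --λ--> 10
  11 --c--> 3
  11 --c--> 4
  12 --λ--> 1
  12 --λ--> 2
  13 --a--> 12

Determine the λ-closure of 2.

{1, 2, 6, 8, 9, 10, 12}

Start with {2}.
From 2 via λ: add 12.
From 12 via λ: add 1.
From 1 via λ: add 6, 8.
From 8 via λ: add 10.
From 10 via λ: add 9.
No new states can be added; the closed set is {1, 2, 6, 8, 9, 10, 12}.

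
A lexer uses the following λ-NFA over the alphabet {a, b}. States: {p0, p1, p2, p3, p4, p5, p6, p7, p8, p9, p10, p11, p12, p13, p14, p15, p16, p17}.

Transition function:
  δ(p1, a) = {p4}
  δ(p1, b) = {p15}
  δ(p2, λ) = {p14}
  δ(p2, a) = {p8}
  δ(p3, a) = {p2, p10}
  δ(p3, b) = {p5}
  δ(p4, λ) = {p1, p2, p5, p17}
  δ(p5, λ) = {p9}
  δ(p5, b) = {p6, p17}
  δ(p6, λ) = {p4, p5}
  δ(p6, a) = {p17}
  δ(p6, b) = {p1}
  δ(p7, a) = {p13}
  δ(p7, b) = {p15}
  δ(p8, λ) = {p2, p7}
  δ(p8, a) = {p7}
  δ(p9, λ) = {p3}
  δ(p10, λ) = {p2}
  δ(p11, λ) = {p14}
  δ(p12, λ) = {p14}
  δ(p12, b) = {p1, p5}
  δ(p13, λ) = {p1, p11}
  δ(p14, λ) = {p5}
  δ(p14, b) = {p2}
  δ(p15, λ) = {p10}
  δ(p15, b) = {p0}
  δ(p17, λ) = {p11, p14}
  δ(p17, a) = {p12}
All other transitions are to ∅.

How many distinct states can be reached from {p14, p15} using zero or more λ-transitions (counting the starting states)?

Start with {p14, p15}.
From p14 via λ: add p5.
From p15 via λ: add p10.
From p5 via λ: add p9.
From p10 via λ: add p2.
From p9 via λ: add p3.
λ-closure = {p2, p3, p5, p9, p10, p14, p15}, which has 7 states.

7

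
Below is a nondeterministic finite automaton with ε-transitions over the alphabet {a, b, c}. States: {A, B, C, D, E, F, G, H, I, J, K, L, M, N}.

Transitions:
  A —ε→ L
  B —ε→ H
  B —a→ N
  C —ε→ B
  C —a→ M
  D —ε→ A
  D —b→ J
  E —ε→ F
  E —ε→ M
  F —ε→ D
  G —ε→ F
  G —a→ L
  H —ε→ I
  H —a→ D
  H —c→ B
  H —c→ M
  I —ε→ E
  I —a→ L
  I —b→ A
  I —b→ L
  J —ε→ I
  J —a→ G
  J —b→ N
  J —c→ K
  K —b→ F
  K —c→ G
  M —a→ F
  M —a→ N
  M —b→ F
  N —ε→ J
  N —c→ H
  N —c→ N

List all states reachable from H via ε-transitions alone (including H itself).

Start with {H}.
From H via ε: add I.
From I via ε: add E.
From E via ε: add F, M.
From F via ε: add D.
From D via ε: add A.
From A via ε: add L.
No new states can be added; the closed set is {A, D, E, F, H, I, L, M}.

{A, D, E, F, H, I, L, M}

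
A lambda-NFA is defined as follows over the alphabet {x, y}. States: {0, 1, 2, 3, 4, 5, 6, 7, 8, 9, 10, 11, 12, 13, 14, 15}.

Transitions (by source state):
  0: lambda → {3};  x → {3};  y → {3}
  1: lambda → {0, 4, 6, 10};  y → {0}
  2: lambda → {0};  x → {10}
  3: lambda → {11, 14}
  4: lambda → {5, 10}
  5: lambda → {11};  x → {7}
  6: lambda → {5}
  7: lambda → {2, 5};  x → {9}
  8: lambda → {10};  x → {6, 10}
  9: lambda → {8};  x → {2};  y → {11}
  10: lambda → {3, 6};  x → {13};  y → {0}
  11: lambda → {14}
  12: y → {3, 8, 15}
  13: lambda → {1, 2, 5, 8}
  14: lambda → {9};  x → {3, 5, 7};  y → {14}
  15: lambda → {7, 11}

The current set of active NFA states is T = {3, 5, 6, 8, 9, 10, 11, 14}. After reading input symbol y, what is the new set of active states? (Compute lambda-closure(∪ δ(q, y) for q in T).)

9 on y → {11}.
10 on y → {0}.
14 on y → {14}.
No y-transition from 3, 5, 6, 8, 11.
Union after reading y: {0, 11, 14}.
Now take the lambda-closure:
From 0 via lambda: add 3.
From 14 via lambda: add 9.
From 9 via lambda: add 8.
From 8 via lambda: add 10.
From 10 via lambda: add 6.
From 6 via lambda: add 5.
No new states can be added; the closed set is {0, 3, 5, 6, 8, 9, 10, 11, 14}.

{0, 3, 5, 6, 8, 9, 10, 11, 14}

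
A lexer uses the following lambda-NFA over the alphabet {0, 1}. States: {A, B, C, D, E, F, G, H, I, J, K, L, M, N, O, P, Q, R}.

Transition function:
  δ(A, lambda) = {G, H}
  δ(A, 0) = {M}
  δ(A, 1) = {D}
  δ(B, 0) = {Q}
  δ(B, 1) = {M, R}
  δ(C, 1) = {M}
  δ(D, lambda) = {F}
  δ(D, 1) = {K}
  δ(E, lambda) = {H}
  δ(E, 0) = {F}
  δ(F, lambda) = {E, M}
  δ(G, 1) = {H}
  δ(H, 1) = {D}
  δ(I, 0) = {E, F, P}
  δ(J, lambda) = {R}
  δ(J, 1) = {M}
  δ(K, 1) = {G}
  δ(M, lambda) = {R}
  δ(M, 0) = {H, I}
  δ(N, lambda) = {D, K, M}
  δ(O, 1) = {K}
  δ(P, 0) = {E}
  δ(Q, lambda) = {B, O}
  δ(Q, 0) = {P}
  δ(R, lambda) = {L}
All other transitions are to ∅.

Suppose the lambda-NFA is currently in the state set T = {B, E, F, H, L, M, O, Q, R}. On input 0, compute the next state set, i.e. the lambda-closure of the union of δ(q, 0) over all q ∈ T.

{B, E, F, H, I, L, M, O, P, Q, R}

B on 0 → {Q}.
E on 0 → {F}.
M on 0 → {H, I}.
Q on 0 → {P}.
No 0-transition from F, H, L, O, R.
Union after reading 0: {F, H, I, P, Q}.
Now take the lambda-closure:
From F via lambda: add E, M.
From Q via lambda: add B, O.
From M via lambda: add R.
From R via lambda: add L.
No new states can be added; the closed set is {B, E, F, H, I, L, M, O, P, Q, R}.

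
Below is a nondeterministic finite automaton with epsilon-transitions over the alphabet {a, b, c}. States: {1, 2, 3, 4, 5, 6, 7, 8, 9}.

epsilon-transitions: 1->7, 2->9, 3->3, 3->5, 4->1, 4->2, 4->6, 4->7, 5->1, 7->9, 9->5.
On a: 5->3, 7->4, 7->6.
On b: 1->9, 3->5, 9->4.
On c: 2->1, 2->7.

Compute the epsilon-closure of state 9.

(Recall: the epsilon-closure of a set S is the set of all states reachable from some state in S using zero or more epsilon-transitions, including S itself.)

{1, 5, 7, 9}

Start with {9}.
From 9 via epsilon: add 5.
From 5 via epsilon: add 1.
From 1 via epsilon: add 7.
No new states can be added; the closed set is {1, 5, 7, 9}.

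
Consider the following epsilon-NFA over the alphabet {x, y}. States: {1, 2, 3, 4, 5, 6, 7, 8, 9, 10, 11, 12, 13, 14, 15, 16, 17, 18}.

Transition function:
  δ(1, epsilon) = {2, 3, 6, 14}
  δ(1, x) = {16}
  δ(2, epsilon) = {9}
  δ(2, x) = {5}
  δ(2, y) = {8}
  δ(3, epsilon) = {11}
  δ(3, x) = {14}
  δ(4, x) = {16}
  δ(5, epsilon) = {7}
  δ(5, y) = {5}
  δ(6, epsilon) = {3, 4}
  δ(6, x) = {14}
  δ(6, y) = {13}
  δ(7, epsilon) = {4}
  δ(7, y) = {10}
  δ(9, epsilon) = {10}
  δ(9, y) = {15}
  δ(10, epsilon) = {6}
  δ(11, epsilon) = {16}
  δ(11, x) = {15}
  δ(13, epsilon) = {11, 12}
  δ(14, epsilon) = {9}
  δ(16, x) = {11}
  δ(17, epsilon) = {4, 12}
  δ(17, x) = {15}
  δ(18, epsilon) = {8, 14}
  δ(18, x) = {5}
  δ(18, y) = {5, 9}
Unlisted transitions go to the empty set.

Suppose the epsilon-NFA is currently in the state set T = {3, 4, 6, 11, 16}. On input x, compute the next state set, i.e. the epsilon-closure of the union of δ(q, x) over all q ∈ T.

3 on x → {14}.
4 on x → {16}.
6 on x → {14}.
11 on x → {15}.
16 on x → {11}.
Union after reading x: {11, 14, 15, 16}.
Now take the epsilon-closure:
From 14 via epsilon: add 9.
From 9 via epsilon: add 10.
From 10 via epsilon: add 6.
From 6 via epsilon: add 3, 4.
No new states can be added; the closed set is {3, 4, 6, 9, 10, 11, 14, 15, 16}.

{3, 4, 6, 9, 10, 11, 14, 15, 16}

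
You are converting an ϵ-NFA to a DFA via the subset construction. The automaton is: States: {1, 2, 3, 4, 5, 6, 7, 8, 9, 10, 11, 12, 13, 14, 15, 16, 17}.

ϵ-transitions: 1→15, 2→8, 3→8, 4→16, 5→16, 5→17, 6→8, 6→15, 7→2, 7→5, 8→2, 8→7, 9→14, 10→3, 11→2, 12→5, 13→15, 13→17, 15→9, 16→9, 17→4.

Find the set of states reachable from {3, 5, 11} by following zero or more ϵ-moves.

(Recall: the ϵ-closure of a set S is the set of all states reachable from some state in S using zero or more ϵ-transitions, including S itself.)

Start with {3, 5, 11}.
From 3 via ϵ: add 8.
From 5 via ϵ: add 16, 17.
From 11 via ϵ: add 2.
From 8 via ϵ: add 7.
From 16 via ϵ: add 9.
From 17 via ϵ: add 4.
From 9 via ϵ: add 14.
No new states can be added; the closed set is {2, 3, 4, 5, 7, 8, 9, 11, 14, 16, 17}.

{2, 3, 4, 5, 7, 8, 9, 11, 14, 16, 17}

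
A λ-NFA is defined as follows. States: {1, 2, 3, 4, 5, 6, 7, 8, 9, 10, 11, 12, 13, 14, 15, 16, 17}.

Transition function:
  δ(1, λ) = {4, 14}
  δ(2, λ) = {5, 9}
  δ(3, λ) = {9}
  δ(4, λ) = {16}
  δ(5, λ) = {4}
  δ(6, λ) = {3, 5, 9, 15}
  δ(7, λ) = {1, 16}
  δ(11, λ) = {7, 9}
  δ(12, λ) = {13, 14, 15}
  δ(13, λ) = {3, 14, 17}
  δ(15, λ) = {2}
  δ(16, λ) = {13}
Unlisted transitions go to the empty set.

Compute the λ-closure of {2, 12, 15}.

{2, 3, 4, 5, 9, 12, 13, 14, 15, 16, 17}

Start with {2, 12, 15}.
From 2 via λ: add 5, 9.
From 12 via λ: add 13, 14.
From 5 via λ: add 4.
From 13 via λ: add 3, 17.
From 4 via λ: add 16.
No new states can be added; the closed set is {2, 3, 4, 5, 9, 12, 13, 14, 15, 16, 17}.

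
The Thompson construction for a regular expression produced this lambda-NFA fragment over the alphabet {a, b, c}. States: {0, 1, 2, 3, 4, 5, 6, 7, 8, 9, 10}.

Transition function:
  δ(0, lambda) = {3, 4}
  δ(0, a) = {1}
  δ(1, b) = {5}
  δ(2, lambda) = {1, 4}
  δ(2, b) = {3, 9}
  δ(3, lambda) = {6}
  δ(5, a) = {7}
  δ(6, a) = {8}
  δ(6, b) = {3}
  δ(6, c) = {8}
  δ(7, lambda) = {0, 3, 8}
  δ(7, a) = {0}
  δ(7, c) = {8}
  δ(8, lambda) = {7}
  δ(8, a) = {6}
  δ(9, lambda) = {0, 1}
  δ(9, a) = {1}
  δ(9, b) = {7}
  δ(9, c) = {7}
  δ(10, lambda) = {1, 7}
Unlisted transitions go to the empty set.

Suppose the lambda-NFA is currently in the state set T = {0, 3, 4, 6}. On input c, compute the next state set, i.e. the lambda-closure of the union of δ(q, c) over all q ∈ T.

6 on c → {8}.
No c-transition from 0, 3, 4.
Union after reading c: {8}.
Now take the lambda-closure:
From 8 via lambda: add 7.
From 7 via lambda: add 0, 3.
From 0 via lambda: add 4.
From 3 via lambda: add 6.
No new states can be added; the closed set is {0, 3, 4, 6, 7, 8}.

{0, 3, 4, 6, 7, 8}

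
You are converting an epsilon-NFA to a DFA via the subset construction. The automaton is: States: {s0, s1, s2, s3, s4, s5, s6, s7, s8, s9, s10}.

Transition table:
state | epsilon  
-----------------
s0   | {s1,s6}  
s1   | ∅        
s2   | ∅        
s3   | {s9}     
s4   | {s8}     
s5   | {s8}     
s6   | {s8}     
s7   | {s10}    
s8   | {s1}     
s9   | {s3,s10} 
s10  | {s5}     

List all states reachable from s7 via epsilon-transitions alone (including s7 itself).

{s1, s5, s7, s8, s10}

Start with {s7}.
From s7 via epsilon: add s10.
From s10 via epsilon: add s5.
From s5 via epsilon: add s8.
From s8 via epsilon: add s1.
No new states can be added; the closed set is {s1, s5, s7, s8, s10}.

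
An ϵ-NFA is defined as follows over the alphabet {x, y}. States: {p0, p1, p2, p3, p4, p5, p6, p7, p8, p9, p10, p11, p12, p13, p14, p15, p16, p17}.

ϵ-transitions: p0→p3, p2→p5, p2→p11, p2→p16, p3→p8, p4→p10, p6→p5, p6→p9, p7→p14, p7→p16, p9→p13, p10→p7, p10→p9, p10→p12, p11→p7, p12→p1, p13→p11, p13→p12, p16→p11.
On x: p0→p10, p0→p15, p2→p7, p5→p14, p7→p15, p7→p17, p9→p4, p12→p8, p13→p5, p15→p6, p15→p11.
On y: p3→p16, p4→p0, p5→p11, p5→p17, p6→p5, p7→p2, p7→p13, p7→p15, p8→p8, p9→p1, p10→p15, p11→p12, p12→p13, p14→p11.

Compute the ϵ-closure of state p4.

{p1, p4, p7, p9, p10, p11, p12, p13, p14, p16}

Start with {p4}.
From p4 via ϵ: add p10.
From p10 via ϵ: add p7, p9, p12.
From p7 via ϵ: add p14, p16.
From p9 via ϵ: add p13.
From p12 via ϵ: add p1.
From p13 via ϵ: add p11.
No new states can be added; the closed set is {p1, p4, p7, p9, p10, p11, p12, p13, p14, p16}.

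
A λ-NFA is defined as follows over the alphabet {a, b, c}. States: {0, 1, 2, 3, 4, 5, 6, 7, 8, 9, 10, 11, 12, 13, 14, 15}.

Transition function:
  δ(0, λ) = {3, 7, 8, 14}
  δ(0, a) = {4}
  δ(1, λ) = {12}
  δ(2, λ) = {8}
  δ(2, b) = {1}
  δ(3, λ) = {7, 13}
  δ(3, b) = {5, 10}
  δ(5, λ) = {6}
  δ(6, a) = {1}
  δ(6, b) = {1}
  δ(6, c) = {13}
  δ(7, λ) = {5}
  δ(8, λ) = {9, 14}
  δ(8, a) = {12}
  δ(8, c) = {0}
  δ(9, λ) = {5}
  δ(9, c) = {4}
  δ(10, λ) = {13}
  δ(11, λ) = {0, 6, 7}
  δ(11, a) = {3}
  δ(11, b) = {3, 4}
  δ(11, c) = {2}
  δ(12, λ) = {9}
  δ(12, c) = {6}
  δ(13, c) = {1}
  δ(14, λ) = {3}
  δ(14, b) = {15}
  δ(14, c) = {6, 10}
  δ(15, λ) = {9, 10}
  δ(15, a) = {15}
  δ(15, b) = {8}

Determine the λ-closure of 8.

{3, 5, 6, 7, 8, 9, 13, 14}

Start with {8}.
From 8 via λ: add 9, 14.
From 9 via λ: add 5.
From 14 via λ: add 3.
From 3 via λ: add 7, 13.
From 5 via λ: add 6.
No new states can be added; the closed set is {3, 5, 6, 7, 8, 9, 13, 14}.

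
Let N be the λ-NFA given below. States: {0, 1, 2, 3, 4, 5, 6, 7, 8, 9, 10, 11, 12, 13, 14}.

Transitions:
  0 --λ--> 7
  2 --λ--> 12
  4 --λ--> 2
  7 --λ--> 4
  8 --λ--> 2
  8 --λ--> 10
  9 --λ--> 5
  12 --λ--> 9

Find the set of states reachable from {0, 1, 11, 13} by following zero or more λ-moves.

Start with {0, 1, 11, 13}.
From 0 via λ: add 7.
From 7 via λ: add 4.
From 4 via λ: add 2.
From 2 via λ: add 12.
From 12 via λ: add 9.
From 9 via λ: add 5.
No new states can be added; the closed set is {0, 1, 2, 4, 5, 7, 9, 11, 12, 13}.

{0, 1, 2, 4, 5, 7, 9, 11, 12, 13}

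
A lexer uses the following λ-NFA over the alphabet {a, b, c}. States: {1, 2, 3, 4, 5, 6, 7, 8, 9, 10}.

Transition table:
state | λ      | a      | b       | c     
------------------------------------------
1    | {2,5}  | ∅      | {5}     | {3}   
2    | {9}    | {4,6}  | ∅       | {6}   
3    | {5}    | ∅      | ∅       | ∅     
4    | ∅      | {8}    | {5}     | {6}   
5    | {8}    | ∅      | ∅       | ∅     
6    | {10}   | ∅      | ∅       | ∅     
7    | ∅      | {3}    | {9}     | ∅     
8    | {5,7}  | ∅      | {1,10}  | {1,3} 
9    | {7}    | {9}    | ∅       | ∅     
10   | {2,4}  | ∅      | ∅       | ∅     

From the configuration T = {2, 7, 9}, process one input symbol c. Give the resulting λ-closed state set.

2 on c → {6}.
No c-transition from 7, 9.
Union after reading c: {6}.
Now take the λ-closure:
From 6 via λ: add 10.
From 10 via λ: add 2, 4.
From 2 via λ: add 9.
From 9 via λ: add 7.
No new states can be added; the closed set is {2, 4, 6, 7, 9, 10}.

{2, 4, 6, 7, 9, 10}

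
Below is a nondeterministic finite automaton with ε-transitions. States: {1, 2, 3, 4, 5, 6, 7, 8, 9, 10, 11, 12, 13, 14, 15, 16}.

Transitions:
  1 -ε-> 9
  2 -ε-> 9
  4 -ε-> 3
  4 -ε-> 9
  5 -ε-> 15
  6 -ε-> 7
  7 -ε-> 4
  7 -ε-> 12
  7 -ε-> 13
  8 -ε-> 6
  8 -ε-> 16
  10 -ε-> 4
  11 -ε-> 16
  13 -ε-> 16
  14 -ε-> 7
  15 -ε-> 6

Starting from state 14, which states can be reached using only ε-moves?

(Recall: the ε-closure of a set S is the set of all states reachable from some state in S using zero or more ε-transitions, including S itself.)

Start with {14}.
From 14 via ε: add 7.
From 7 via ε: add 4, 12, 13.
From 4 via ε: add 3, 9.
From 13 via ε: add 16.
No new states can be added; the closed set is {3, 4, 7, 9, 12, 13, 14, 16}.

{3, 4, 7, 9, 12, 13, 14, 16}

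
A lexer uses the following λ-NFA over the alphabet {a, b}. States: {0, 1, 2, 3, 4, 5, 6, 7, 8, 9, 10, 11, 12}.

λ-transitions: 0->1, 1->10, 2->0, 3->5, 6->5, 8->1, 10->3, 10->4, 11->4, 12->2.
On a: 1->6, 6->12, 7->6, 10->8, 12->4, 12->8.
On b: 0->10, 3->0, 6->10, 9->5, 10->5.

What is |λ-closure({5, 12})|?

8

Start with {5, 12}.
From 12 via λ: add 2.
From 2 via λ: add 0.
From 0 via λ: add 1.
From 1 via λ: add 10.
From 10 via λ: add 3, 4.
λ-closure = {0, 1, 2, 3, 4, 5, 10, 12}, which has 8 states.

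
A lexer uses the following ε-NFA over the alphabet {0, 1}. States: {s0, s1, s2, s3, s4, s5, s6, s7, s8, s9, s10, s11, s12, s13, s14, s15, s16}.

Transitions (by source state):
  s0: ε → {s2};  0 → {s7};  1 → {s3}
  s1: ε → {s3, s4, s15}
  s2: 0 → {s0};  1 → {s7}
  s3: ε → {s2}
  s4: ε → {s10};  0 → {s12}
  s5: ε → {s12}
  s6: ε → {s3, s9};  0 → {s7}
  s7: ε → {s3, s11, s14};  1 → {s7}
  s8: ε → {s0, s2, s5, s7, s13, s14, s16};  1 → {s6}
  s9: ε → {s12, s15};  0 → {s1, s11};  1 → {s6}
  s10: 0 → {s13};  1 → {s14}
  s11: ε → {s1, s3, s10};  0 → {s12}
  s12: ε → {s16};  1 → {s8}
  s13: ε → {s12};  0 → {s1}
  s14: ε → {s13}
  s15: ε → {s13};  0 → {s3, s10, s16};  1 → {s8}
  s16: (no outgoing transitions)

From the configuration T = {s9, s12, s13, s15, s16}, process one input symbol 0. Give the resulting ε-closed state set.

s9 on 0 → {s1, s11}.
s13 on 0 → {s1}.
s15 on 0 → {s3, s10, s16}.
No 0-transition from s12, s16.
Union after reading 0: {s1, s3, s10, s11, s16}.
Now take the ε-closure:
From s1 via ε: add s4, s15.
From s3 via ε: add s2.
From s15 via ε: add s13.
From s13 via ε: add s12.
No new states can be added; the closed set is {s1, s2, s3, s4, s10, s11, s12, s13, s15, s16}.

{s1, s2, s3, s4, s10, s11, s12, s13, s15, s16}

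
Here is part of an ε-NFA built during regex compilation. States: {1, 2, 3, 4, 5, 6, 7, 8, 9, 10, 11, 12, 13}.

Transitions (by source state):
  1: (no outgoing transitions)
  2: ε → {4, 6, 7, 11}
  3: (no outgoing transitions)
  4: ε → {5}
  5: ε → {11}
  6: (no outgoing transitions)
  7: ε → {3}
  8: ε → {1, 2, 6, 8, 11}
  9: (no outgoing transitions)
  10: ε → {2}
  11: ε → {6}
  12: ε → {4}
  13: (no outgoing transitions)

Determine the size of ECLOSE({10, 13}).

9

Start with {10, 13}.
From 10 via ε: add 2.
From 2 via ε: add 4, 6, 7, 11.
From 4 via ε: add 5.
From 7 via ε: add 3.
ε-closure = {2, 3, 4, 5, 6, 7, 10, 11, 13}, which has 9 states.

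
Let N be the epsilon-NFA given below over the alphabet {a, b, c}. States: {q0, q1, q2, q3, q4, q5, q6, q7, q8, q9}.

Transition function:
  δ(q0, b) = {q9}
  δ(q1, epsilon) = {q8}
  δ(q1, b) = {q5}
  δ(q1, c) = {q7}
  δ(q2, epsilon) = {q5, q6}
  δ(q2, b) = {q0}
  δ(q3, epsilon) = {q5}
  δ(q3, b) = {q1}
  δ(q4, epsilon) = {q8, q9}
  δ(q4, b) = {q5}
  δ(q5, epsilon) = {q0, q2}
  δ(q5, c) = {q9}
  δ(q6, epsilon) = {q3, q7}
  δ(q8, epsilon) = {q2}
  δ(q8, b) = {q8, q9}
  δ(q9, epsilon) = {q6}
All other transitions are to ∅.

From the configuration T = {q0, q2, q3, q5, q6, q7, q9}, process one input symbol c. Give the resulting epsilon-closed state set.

q5 on c → {q9}.
No c-transition from q0, q2, q3, q6, q7, q9.
Union after reading c: {q9}.
Now take the epsilon-closure:
From q9 via epsilon: add q6.
From q6 via epsilon: add q3, q7.
From q3 via epsilon: add q5.
From q5 via epsilon: add q0, q2.
No new states can be added; the closed set is {q0, q2, q3, q5, q6, q7, q9}.

{q0, q2, q3, q5, q6, q7, q9}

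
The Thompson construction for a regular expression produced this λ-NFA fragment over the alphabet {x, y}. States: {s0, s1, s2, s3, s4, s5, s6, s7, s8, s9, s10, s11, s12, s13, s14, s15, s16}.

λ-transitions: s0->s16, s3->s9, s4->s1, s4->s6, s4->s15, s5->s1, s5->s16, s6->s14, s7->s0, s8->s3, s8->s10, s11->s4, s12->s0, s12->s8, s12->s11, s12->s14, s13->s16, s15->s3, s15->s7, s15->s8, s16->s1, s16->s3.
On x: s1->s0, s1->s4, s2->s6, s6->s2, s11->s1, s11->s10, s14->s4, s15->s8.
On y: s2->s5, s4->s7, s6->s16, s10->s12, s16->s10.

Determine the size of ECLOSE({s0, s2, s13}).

Start with {s0, s2, s13}.
From s0 via λ: add s16.
From s16 via λ: add s1, s3.
From s3 via λ: add s9.
λ-closure = {s0, s1, s2, s3, s9, s13, s16}, which has 7 states.

7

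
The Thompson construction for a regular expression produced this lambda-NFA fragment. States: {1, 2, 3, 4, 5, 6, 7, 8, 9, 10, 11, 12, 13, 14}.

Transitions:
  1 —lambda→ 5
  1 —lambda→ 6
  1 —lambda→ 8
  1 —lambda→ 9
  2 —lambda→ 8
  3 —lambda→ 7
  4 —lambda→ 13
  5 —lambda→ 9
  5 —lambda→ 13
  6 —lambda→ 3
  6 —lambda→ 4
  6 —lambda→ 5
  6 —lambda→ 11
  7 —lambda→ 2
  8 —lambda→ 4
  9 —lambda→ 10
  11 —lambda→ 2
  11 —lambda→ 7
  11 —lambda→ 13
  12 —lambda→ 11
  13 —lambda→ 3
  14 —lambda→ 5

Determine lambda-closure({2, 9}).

Start with {2, 9}.
From 2 via lambda: add 8.
From 9 via lambda: add 10.
From 8 via lambda: add 4.
From 4 via lambda: add 13.
From 13 via lambda: add 3.
From 3 via lambda: add 7.
No new states can be added; the closed set is {2, 3, 4, 7, 8, 9, 10, 13}.

{2, 3, 4, 7, 8, 9, 10, 13}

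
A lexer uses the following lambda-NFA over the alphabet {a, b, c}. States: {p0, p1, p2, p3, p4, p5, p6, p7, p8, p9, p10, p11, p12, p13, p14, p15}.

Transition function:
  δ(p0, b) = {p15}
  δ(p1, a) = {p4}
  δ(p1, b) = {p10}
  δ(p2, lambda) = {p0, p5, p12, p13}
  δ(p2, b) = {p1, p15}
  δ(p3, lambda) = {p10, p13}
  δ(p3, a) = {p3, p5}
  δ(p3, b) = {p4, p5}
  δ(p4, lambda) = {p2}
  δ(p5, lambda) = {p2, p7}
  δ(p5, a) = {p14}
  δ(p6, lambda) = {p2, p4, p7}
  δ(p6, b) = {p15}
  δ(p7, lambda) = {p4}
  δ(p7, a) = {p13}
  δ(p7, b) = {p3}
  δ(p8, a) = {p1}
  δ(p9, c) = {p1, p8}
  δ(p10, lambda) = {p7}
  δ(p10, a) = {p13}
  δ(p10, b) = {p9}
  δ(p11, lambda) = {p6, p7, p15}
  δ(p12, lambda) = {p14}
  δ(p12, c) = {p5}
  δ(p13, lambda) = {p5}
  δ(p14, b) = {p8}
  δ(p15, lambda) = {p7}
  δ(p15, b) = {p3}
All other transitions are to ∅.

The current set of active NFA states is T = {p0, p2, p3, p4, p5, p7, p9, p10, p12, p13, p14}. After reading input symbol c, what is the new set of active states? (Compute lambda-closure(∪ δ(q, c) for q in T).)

{p0, p1, p2, p4, p5, p7, p8, p12, p13, p14}

p9 on c → {p1, p8}.
p12 on c → {p5}.
No c-transition from p0, p2, p3, p4, p5, p7, p10, p13, p14.
Union after reading c: {p1, p5, p8}.
Now take the lambda-closure:
From p5 via lambda: add p2, p7.
From p2 via lambda: add p0, p12, p13.
From p7 via lambda: add p4.
From p12 via lambda: add p14.
No new states can be added; the closed set is {p0, p1, p2, p4, p5, p7, p8, p12, p13, p14}.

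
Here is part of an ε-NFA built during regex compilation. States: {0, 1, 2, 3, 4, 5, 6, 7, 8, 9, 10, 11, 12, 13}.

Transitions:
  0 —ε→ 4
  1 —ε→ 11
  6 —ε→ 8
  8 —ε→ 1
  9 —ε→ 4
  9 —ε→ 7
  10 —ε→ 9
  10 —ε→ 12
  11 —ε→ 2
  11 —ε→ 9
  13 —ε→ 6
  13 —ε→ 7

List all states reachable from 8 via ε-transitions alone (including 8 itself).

Start with {8}.
From 8 via ε: add 1.
From 1 via ε: add 11.
From 11 via ε: add 2, 9.
From 9 via ε: add 4, 7.
No new states can be added; the closed set is {1, 2, 4, 7, 8, 9, 11}.

{1, 2, 4, 7, 8, 9, 11}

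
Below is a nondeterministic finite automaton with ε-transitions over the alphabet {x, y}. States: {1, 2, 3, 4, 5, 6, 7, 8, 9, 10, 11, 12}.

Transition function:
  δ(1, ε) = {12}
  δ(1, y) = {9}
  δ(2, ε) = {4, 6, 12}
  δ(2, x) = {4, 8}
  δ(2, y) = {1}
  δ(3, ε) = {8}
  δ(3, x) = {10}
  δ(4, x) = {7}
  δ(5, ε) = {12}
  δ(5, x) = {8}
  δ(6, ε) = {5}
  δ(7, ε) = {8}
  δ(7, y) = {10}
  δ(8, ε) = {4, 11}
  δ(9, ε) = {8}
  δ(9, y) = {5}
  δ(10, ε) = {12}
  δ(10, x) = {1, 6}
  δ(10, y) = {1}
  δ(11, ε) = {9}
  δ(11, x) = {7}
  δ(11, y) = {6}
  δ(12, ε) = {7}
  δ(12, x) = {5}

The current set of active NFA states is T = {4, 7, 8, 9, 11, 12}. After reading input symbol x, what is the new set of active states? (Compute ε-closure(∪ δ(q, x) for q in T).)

4 on x → {7}.
11 on x → {7}.
12 on x → {5}.
No x-transition from 7, 8, 9.
Union after reading x: {5, 7}.
Now take the ε-closure:
From 5 via ε: add 12.
From 7 via ε: add 8.
From 8 via ε: add 4, 11.
From 11 via ε: add 9.
No new states can be added; the closed set is {4, 5, 7, 8, 9, 11, 12}.

{4, 5, 7, 8, 9, 11, 12}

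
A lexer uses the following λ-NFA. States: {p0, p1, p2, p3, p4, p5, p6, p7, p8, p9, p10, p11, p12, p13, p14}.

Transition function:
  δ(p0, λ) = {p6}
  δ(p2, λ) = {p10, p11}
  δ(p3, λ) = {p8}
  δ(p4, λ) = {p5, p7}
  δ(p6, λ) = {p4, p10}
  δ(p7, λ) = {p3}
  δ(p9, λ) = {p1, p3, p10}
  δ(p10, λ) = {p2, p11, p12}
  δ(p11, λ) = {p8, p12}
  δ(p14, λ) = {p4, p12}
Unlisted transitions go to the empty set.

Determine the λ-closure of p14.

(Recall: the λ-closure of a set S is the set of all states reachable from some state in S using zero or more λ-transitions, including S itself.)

{p3, p4, p5, p7, p8, p12, p14}

Start with {p14}.
From p14 via λ: add p4, p12.
From p4 via λ: add p5, p7.
From p7 via λ: add p3.
From p3 via λ: add p8.
No new states can be added; the closed set is {p3, p4, p5, p7, p8, p12, p14}.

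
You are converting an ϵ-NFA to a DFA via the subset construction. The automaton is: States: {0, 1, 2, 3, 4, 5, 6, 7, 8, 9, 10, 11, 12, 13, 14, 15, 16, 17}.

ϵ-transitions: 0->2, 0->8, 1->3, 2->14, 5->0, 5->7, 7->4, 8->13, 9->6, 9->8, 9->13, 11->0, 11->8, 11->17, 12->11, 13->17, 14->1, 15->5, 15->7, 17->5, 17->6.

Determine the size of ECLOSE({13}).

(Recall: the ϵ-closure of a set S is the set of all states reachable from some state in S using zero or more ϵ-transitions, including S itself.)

Start with {13}.
From 13 via ϵ: add 17.
From 17 via ϵ: add 5, 6.
From 5 via ϵ: add 0, 7.
From 0 via ϵ: add 2, 8.
From 7 via ϵ: add 4.
From 2 via ϵ: add 14.
From 14 via ϵ: add 1.
From 1 via ϵ: add 3.
ϵ-closure = {0, 1, 2, 3, 4, 5, 6, 7, 8, 13, 14, 17}, which has 12 states.

12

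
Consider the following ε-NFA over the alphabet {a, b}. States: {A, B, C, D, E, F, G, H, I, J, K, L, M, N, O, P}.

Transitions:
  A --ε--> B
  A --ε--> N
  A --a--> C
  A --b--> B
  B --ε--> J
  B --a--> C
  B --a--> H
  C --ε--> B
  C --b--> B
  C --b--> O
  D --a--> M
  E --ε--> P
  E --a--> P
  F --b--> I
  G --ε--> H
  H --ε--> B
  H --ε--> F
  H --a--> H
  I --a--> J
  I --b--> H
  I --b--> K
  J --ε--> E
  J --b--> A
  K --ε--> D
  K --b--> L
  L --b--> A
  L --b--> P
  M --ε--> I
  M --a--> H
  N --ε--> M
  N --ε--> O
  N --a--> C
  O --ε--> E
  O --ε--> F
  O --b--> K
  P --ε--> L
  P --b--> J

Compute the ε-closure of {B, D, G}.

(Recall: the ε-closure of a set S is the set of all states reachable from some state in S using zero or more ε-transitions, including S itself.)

Start with {B, D, G}.
From B via ε: add J.
From G via ε: add H.
From H via ε: add F.
From J via ε: add E.
From E via ε: add P.
From P via ε: add L.
No new states can be added; the closed set is {B, D, E, F, G, H, J, L, P}.

{B, D, E, F, G, H, J, L, P}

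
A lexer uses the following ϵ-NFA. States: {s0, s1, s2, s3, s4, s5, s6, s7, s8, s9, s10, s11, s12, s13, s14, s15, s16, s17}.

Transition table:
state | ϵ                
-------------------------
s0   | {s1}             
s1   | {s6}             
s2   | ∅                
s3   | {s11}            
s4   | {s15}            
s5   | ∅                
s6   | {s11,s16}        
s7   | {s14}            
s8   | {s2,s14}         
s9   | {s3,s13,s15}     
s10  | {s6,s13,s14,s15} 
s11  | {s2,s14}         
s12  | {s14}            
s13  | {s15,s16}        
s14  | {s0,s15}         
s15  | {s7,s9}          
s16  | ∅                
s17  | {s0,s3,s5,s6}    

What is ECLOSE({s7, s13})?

{s0, s1, s2, s3, s6, s7, s9, s11, s13, s14, s15, s16}

Start with {s7, s13}.
From s7 via ϵ: add s14.
From s13 via ϵ: add s15, s16.
From s14 via ϵ: add s0.
From s15 via ϵ: add s9.
From s0 via ϵ: add s1.
From s9 via ϵ: add s3.
From s1 via ϵ: add s6.
From s3 via ϵ: add s11.
From s11 via ϵ: add s2.
No new states can be added; the closed set is {s0, s1, s2, s3, s6, s7, s9, s11, s13, s14, s15, s16}.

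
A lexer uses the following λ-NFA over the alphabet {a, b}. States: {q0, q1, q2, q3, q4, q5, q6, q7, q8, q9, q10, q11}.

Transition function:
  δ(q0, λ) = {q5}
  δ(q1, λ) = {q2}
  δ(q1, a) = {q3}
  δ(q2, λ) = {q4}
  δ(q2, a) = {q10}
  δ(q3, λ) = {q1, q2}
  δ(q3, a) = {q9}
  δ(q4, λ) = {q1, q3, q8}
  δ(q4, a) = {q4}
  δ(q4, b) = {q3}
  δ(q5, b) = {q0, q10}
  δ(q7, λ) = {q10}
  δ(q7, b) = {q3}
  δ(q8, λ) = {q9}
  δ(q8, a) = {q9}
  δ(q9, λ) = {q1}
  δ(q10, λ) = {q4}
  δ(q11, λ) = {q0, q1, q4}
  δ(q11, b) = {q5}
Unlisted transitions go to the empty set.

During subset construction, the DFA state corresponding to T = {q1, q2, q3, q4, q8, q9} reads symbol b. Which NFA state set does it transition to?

q4 on b → {q3}.
No b-transition from q1, q2, q3, q8, q9.
Union after reading b: {q3}.
Now take the λ-closure:
From q3 via λ: add q1, q2.
From q2 via λ: add q4.
From q4 via λ: add q8.
From q8 via λ: add q9.
No new states can be added; the closed set is {q1, q2, q3, q4, q8, q9}.

{q1, q2, q3, q4, q8, q9}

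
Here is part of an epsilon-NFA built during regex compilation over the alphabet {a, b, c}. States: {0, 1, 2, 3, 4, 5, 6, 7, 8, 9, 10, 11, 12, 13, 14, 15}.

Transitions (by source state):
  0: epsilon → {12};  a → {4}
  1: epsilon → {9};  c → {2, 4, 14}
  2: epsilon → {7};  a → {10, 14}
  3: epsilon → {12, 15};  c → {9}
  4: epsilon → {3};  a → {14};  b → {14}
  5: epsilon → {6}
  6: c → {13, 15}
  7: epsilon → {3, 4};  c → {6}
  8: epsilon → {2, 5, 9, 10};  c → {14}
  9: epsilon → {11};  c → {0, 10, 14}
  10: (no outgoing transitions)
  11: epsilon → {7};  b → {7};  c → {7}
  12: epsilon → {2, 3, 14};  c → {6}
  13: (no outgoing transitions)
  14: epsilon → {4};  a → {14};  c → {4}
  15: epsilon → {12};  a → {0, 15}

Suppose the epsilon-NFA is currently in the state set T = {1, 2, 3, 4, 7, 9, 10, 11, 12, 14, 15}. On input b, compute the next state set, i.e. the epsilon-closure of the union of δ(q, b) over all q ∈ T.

{2, 3, 4, 7, 12, 14, 15}

4 on b → {14}.
11 on b → {7}.
No b-transition from 1, 2, 3, 7, 9, 10, 12, 14, 15.
Union after reading b: {7, 14}.
Now take the epsilon-closure:
From 7 via epsilon: add 3, 4.
From 3 via epsilon: add 12, 15.
From 12 via epsilon: add 2.
No new states can be added; the closed set is {2, 3, 4, 7, 12, 14, 15}.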